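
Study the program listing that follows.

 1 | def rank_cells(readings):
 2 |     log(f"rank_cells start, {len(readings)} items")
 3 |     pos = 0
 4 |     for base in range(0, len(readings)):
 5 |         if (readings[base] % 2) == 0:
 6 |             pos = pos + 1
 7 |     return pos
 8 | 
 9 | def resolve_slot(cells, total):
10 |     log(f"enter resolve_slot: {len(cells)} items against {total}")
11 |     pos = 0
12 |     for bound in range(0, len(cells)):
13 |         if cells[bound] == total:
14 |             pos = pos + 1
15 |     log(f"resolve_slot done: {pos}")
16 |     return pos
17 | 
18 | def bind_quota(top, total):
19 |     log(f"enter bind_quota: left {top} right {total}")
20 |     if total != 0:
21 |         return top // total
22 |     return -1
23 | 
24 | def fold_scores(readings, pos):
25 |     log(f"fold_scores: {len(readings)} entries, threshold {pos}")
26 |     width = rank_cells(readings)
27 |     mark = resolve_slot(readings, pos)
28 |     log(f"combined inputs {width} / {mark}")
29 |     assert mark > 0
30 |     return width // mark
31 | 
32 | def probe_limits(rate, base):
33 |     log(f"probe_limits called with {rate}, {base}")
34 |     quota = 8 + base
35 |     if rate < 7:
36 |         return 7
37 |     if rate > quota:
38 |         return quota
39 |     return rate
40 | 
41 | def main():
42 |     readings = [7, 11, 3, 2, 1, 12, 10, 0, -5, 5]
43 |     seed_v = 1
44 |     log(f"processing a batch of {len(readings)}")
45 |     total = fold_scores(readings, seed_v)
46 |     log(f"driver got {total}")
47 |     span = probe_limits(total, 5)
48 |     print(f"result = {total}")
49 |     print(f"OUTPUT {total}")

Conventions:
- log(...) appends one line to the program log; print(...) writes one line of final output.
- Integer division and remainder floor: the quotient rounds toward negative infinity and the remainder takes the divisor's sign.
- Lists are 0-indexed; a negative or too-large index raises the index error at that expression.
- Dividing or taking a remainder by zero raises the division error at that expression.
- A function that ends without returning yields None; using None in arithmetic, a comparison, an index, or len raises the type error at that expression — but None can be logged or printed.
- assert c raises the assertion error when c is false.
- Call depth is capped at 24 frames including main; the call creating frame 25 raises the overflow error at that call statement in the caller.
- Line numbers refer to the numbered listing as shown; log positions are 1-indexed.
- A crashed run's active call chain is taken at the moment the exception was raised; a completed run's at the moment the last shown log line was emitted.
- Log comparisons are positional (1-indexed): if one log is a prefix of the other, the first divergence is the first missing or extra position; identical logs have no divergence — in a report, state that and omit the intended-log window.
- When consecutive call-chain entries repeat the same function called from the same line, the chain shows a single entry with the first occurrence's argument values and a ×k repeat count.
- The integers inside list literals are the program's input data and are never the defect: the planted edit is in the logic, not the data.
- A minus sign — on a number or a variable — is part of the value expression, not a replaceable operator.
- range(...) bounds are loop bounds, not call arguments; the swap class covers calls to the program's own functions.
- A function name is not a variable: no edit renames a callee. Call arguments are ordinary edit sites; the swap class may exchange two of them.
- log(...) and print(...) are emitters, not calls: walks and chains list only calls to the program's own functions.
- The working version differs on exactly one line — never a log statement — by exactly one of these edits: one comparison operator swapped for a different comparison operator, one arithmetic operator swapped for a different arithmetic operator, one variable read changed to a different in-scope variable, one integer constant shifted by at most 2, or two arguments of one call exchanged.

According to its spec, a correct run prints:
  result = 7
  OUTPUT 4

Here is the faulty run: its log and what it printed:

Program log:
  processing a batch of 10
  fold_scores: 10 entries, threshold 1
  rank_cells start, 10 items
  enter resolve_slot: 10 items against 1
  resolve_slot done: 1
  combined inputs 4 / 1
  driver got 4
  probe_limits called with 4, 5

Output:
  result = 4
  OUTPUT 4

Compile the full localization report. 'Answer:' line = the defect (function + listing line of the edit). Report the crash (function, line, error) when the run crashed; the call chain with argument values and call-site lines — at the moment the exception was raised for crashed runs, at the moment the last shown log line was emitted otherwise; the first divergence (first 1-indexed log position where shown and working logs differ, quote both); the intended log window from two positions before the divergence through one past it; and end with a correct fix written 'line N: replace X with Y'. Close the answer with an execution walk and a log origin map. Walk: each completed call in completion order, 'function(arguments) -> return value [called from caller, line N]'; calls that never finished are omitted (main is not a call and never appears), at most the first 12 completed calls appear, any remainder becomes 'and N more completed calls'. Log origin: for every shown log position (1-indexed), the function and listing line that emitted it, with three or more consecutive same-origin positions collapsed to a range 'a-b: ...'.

Answer: the defect is in main at line 48.
The tell: Log streams are identical — the defect surfaces only in the printed output.
Call chain: main -> probe_limits(4, 5) (called at line 47).
First divergence: none; the two logs match at every position.
Execution walk:
  rank_cells([7, 11, 3, 2, 1, 12, 10, 0, -5, 5]) -> 4  [called from fold_scores, line 26]
  resolve_slot([7, 11, 3, 2, 1, 12, 10, 0, -5, 5], 1) -> 1  [called from fold_scores, line 27]
  fold_scores([7, 11, 3, 2, 1, 12, 10, 0, -5, 5], 1) -> 4  [called from main, line 45]
  probe_limits(4, 5) -> 7  [called from main, line 47]
Log origin:
  1: logged in main at line 44
  2: logged in fold_scores at line 25
  3: logged in rank_cells at line 2
  4: logged in resolve_slot at line 10
  5: logged in resolve_slot at line 15
  6: logged in fold_scores at line 28
  7: logged in main at line 46
  8: logged in probe_limits at line 33
A correct fix: line 48: replace `total` with `span`.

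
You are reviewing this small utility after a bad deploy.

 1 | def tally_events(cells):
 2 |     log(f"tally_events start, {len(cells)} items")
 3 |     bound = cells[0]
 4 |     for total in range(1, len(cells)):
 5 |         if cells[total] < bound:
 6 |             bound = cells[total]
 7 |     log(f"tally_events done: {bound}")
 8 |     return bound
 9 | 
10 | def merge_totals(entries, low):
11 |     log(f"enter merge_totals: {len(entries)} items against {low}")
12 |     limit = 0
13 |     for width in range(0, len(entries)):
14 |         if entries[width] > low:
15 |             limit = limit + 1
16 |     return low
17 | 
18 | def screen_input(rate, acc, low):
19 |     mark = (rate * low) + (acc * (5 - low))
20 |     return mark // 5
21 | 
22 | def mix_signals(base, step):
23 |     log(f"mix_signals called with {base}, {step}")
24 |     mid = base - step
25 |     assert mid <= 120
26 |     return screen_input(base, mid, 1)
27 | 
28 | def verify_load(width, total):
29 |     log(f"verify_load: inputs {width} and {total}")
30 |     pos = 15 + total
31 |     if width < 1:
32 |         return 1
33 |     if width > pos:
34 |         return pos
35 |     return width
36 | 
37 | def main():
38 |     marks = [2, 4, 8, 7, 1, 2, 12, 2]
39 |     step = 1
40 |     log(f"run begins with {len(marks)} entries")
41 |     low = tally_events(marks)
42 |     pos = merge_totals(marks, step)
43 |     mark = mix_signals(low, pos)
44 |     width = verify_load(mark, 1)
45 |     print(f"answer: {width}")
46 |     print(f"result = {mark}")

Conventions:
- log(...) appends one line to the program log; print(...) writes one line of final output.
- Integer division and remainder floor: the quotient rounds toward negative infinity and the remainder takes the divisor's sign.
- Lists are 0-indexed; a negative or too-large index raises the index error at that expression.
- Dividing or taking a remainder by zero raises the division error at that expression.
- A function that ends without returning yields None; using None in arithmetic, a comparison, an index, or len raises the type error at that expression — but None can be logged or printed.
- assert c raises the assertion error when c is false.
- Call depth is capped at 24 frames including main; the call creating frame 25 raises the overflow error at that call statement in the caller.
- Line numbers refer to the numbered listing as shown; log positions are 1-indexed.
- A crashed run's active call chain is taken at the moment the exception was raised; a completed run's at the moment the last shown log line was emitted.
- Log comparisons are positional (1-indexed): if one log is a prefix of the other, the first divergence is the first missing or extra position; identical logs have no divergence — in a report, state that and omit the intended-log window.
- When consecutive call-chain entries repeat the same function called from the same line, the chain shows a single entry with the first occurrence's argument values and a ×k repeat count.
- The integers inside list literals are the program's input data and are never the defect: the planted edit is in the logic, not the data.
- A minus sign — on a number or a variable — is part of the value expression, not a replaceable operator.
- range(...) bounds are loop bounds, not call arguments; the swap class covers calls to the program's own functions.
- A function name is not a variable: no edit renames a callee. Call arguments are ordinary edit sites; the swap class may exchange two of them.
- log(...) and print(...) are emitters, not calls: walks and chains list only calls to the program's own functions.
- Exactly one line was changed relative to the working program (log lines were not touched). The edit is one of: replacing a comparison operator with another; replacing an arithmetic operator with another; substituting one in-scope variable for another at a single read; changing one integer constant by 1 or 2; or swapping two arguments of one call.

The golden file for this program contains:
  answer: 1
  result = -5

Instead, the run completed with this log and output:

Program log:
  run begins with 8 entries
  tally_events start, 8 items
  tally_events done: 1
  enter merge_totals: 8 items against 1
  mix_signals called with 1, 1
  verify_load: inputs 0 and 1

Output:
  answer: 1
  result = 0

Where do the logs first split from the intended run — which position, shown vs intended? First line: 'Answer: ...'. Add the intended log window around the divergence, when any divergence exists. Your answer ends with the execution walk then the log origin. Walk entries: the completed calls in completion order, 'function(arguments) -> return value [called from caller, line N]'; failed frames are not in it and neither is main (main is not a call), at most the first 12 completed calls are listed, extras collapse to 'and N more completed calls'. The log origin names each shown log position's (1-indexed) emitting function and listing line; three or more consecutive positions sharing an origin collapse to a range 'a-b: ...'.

Answer: position 5 — shown 'mix_signals called with 1, 1', intended 'mix_signals called with 1, 7'.
Intended log window:
  3: tally_events done: 1
  4: enter merge_totals: 8 items against 1
  5: mix_signals called with 1, 7
  6: verify_load: inputs -5 and 1
Execution walk:
  tally_events([2, 4, 8, 7, 1, 2, 12, 2]) -> 1  [called from main, line 41]
  merge_totals([2, 4, 8, 7, 1, 2, 12, 2], 1) -> 1  [called from main, line 42]
  screen_input(1, 0, 1) -> 0  [called from mix_signals, line 26]
  mix_signals(1, 1) -> 0  [called from main, line 43]
  verify_load(0, 1) -> 1  [called from main, line 44]
Origin of each log line:
  1: from main, line 40
  2: from tally_events, line 2
  3: from tally_events, line 7
  4: from merge_totals, line 11
  5: from mix_signals, line 23
  6: from verify_load, line 29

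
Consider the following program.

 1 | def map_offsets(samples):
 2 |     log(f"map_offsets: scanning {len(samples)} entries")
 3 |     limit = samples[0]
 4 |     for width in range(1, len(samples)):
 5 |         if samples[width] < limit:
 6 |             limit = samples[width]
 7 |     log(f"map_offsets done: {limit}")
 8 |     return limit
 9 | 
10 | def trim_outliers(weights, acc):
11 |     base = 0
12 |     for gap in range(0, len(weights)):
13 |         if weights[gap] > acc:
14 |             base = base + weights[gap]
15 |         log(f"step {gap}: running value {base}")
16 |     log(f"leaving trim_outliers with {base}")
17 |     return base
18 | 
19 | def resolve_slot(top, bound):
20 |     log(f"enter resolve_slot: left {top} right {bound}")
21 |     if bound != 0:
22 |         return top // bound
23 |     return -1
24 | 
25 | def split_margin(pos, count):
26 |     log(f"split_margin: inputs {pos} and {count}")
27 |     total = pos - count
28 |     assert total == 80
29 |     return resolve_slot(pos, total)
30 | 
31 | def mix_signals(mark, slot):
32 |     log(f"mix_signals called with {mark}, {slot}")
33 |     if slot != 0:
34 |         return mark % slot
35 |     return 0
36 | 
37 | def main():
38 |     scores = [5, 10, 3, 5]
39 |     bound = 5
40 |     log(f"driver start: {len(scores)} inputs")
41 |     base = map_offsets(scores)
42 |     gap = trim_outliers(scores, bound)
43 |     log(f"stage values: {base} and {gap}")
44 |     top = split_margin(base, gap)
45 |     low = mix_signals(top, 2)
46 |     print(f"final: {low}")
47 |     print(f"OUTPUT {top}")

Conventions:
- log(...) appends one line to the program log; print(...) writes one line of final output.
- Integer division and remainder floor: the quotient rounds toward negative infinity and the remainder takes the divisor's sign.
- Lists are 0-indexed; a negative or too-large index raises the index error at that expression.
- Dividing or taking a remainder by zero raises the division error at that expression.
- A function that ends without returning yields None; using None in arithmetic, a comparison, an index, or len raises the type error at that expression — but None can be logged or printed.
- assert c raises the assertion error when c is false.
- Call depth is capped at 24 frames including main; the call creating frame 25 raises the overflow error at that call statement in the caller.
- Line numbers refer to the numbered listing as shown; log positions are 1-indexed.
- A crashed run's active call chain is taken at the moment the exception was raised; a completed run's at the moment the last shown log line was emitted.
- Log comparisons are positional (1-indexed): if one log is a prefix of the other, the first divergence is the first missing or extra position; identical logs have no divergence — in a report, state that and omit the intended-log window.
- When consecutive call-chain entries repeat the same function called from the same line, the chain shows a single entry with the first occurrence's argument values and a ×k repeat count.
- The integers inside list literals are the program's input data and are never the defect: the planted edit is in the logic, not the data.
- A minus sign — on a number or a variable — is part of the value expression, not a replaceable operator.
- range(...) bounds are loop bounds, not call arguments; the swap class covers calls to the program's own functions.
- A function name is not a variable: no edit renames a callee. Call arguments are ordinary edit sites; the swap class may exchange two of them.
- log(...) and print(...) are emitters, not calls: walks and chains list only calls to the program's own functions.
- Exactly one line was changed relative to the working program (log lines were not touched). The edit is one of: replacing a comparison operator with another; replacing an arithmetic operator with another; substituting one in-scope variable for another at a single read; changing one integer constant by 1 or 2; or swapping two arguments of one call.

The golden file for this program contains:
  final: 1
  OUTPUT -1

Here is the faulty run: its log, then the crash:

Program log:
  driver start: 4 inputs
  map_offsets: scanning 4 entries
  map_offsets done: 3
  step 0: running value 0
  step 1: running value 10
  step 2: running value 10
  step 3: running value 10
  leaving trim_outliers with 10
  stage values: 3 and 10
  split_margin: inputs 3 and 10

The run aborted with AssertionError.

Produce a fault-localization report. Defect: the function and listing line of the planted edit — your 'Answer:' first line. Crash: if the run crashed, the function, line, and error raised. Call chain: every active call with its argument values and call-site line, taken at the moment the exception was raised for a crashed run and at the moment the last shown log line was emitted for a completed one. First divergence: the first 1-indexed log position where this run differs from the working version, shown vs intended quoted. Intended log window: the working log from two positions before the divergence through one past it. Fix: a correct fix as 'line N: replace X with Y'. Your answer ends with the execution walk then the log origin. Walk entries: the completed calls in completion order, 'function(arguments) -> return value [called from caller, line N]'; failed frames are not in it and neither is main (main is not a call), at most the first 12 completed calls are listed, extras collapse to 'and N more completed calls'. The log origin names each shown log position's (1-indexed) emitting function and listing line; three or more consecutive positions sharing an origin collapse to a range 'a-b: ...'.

Answer: the defect is in split_margin at line 28.
The tell: A complete run would log 'enter resolve_slot: left 3 right -7' next, but this one stopped at 10 lines.
Crash: split_margin, line 28, AssertionError.
Call chain: main -> split_margin(3, 10) (called at line 44).
First divergence: position 11 (shown log ended at 10 lines; the working version continues: 'enter resolve_slot: left 3 right -7').
Intended log window:
  9: stage values: 3 and 10
  10: split_margin: inputs 3 and 10
  11: enter resolve_slot: left 3 right -7
  12: mix_signals called with -1, 2
Execution walk:
  map_offsets([5, 10, 3, 5]) -> 3  [called from main, line 41]
  trim_outliers([5, 10, 3, 5], 5) -> 10  [called from main, line 42]
Origin of each log line:
  1: emitted by main (line 40)
  2: emitted by map_offsets (line 2)
  3: emitted by map_offsets (line 7)
  4-7: emitted by trim_outliers (line 15)
  8: emitted by trim_outliers (line 16)
  9: emitted by main (line 43)
  10: emitted by split_margin (line 26)
A correct fix: line 28: replace `==` with `<=`.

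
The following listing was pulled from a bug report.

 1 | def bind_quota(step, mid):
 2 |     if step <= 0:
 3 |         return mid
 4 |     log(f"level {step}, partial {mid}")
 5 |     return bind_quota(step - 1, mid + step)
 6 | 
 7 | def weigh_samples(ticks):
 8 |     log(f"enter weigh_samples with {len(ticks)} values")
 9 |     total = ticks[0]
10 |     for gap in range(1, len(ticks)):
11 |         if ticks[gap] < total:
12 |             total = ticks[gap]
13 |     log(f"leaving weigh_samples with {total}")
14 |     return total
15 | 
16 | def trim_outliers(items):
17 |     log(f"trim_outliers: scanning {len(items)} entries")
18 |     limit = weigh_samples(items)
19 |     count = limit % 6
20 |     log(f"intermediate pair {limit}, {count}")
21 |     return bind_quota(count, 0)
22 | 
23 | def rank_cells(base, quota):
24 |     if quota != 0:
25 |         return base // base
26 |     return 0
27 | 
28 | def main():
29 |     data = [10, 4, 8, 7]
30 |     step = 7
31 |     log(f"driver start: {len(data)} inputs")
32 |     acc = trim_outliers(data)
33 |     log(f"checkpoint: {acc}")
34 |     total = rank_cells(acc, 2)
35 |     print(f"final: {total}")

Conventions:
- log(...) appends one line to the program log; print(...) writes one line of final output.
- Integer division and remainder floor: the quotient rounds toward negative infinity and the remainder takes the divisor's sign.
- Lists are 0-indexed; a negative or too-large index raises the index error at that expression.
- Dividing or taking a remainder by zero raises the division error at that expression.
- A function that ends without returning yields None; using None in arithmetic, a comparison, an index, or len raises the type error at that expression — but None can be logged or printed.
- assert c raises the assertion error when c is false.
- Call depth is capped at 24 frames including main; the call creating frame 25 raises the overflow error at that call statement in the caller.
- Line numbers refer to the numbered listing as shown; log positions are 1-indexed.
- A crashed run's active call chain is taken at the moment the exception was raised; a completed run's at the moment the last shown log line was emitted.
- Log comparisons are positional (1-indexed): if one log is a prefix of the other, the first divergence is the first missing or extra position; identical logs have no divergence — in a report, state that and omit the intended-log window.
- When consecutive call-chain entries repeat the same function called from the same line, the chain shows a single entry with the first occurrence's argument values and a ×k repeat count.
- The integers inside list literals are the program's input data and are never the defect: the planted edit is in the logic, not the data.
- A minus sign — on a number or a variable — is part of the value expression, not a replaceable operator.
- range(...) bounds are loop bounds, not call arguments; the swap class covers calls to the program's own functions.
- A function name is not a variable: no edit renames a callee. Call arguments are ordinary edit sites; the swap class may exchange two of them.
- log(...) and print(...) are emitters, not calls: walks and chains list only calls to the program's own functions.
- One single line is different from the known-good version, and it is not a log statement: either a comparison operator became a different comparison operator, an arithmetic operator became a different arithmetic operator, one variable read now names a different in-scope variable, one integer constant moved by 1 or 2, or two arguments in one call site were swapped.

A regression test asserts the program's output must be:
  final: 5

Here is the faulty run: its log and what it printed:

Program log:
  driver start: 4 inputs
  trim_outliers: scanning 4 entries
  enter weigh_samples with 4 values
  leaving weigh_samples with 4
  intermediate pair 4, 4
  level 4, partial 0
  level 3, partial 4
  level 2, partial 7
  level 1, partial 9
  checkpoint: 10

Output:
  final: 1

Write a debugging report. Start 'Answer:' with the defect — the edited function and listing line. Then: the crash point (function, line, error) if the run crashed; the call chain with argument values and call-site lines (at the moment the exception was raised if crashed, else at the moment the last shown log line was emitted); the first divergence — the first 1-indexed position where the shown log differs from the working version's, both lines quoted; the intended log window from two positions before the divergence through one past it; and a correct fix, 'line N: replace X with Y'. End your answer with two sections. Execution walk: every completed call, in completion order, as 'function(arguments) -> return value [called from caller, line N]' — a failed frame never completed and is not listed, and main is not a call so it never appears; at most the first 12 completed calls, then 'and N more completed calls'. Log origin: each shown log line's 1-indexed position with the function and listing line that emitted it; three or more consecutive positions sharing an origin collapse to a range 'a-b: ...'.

Answer: the defect is in rank_cells at line 25.
The tell: No log line changed; the fault shows up purely in the output.
Call chain: main.
First divergence: none; the two logs match at every position.
Execution walk:
  weigh_samples([10, 4, 8, 7]) -> 4  [called from trim_outliers, line 18]
  bind_quota(0, 10) -> 10  [called from bind_quota, line 5]
  bind_quota(1, 9) -> 10  [called from bind_quota, line 5]
  bind_quota(2, 7) -> 10  [called from bind_quota, line 5]
  bind_quota(3, 4) -> 10  [called from bind_quota, line 5]
  bind_quota(4, 0) -> 10  [called from trim_outliers, line 21]
  trim_outliers([10, 4, 8, 7]) -> 10  [called from main, line 32]
  rank_cells(10, 2) -> 1  [called from main, line 34]
Log origin:
  1: emitted by main (line 31)
  2: emitted by trim_outliers (line 17)
  3: emitted by weigh_samples (line 8)
  4: emitted by weigh_samples (line 13)
  5: emitted by trim_outliers (line 20)
  6-9: emitted by bind_quota (line 4)
  10: emitted by main (line 33)
A correct fix: line 25: replace `base // base` with `base // quota`.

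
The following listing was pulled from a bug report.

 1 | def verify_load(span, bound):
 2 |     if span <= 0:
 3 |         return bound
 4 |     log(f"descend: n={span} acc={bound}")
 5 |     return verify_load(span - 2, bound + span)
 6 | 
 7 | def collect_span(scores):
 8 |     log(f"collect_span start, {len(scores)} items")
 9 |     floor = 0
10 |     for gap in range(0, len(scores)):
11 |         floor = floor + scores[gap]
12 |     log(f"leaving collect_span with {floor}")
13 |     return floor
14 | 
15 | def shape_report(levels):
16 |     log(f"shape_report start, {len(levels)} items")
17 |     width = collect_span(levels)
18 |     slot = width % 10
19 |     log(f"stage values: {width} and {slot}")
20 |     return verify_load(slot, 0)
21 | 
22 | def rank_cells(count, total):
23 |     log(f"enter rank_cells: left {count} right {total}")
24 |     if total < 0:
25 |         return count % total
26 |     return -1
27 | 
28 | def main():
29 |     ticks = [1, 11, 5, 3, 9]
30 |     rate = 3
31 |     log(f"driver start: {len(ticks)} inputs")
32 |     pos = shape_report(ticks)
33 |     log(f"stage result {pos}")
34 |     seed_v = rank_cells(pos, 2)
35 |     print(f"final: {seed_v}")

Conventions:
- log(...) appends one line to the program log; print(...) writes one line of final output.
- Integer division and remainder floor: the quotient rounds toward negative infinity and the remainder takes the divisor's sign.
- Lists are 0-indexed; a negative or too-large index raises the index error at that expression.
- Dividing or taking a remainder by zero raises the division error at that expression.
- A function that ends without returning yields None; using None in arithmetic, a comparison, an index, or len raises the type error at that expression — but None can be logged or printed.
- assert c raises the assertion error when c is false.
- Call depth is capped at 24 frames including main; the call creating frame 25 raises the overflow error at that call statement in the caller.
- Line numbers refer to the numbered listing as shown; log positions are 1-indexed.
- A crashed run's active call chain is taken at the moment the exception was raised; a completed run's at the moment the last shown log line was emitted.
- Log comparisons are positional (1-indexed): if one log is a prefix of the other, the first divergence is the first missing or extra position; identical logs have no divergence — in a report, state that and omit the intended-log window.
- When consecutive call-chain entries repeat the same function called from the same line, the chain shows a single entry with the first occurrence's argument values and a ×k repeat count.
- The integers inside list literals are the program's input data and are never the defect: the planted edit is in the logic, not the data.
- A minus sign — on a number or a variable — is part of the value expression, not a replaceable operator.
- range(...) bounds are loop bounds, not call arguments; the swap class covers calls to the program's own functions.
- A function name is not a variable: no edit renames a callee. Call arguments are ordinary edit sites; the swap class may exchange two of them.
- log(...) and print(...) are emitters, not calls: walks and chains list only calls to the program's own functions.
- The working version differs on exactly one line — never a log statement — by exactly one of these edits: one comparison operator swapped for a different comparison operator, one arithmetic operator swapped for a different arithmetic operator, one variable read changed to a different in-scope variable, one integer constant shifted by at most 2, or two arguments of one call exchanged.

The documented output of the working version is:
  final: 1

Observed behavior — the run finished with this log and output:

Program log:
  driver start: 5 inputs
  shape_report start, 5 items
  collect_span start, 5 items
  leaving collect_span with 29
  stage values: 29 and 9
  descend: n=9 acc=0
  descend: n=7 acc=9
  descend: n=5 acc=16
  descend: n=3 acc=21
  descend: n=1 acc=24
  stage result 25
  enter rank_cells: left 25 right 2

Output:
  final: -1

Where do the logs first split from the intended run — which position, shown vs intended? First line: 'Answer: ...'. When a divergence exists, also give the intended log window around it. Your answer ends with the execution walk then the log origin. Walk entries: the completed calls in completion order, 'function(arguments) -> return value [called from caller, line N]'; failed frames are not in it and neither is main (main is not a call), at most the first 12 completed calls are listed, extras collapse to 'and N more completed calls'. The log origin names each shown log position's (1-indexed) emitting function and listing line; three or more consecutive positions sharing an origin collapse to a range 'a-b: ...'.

Answer: none — the logs agree in full.
Execution walk:
  collect_span([1, 11, 5, 3, 9]) -> 29  [called from shape_report, line 17]
  verify_load(-1, 25) -> 25  [called from verify_load, line 5]
  verify_load(1, 24) -> 25  [called from verify_load, line 5]
  verify_load(3, 21) -> 25  [called from verify_load, line 5]
  verify_load(5, 16) -> 25  [called from verify_load, line 5]
  verify_load(7, 9) -> 25  [called from verify_load, line 5]
  verify_load(9, 0) -> 25  [called from shape_report, line 20]
  shape_report([1, 11, 5, 3, 9]) -> 25  [called from main, line 32]
  rank_cells(25, 2) -> -1  [called from main, line 34]
Origin of each log line:
  1: emitted by main (line 31)
  2: emitted by shape_report (line 16)
  3: emitted by collect_span (line 8)
  4: emitted by collect_span (line 12)
  5: emitted by shape_report (line 19)
  6-10: emitted by verify_load (line 4)
  11: emitted by main (line 33)
  12: emitted by rank_cells (line 23)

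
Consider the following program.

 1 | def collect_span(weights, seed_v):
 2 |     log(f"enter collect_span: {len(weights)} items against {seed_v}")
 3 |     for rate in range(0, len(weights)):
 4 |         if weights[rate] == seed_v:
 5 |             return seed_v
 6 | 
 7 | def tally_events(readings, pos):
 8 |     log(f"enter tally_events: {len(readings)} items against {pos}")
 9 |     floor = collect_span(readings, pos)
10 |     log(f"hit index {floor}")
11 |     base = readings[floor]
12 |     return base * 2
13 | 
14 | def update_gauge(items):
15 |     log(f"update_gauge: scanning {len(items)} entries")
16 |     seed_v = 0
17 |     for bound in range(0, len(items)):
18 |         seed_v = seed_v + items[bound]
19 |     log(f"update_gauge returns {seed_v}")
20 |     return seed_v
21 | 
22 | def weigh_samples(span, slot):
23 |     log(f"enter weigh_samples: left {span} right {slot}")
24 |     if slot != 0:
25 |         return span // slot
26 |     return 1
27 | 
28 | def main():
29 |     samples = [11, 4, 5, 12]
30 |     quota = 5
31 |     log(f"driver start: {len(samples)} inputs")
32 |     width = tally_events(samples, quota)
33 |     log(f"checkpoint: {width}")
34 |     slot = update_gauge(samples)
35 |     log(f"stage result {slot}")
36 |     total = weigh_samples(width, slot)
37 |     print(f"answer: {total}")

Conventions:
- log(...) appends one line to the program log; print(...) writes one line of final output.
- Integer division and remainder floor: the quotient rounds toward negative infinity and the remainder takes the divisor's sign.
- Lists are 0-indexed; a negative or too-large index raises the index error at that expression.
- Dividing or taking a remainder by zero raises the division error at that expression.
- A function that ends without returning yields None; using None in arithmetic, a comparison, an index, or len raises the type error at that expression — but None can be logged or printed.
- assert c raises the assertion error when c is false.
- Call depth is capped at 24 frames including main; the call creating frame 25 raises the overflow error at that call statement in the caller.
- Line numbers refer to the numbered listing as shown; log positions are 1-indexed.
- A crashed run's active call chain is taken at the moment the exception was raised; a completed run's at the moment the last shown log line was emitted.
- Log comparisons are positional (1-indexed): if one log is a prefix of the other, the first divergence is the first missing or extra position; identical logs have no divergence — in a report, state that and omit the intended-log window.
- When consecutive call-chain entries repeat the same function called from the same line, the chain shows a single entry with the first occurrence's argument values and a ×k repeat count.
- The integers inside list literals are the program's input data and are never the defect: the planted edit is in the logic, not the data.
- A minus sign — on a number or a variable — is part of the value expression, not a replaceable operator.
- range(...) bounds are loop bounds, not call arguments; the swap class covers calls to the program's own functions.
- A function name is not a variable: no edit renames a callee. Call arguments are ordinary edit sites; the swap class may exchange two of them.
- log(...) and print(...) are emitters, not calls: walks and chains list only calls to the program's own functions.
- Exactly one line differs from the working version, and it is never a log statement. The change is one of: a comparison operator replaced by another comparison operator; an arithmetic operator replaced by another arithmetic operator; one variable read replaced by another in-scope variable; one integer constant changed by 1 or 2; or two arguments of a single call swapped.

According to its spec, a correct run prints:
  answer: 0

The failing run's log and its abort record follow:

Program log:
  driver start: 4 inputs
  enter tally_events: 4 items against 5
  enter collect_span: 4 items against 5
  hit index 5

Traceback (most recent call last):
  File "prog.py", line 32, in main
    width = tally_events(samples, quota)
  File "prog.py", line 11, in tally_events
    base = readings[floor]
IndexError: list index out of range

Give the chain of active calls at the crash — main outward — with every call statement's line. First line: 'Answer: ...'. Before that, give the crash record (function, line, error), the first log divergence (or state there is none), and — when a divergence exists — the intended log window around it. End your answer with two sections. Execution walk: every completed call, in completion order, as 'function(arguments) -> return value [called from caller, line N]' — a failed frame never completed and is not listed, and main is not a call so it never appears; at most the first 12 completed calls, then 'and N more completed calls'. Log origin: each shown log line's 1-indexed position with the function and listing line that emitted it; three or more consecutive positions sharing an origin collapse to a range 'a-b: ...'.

Answer: main -> tally_events (called at line 32).
The tell: Everything matches until log position 4, which reads 'hit index 5' in place of 'hit index 2'.
Crash: tally_events, line 11, IndexError.
First divergence: at position 4 the run shows 'hit index 5' where the working version logs 'hit index 2'.
Intended log window:
  2: enter tally_events: 4 items against 5
  3: enter collect_span: 4 items against 5
  4: hit index 2
  5: checkpoint: 10
Execution walk:
  collect_span([11, 4, 5, 12], 5) -> 5  [called from tally_events, line 9]
Log line origins:
  1: from main, line 31
  2: from tally_events, line 8
  3: from collect_span, line 2
  4: from tally_events, line 10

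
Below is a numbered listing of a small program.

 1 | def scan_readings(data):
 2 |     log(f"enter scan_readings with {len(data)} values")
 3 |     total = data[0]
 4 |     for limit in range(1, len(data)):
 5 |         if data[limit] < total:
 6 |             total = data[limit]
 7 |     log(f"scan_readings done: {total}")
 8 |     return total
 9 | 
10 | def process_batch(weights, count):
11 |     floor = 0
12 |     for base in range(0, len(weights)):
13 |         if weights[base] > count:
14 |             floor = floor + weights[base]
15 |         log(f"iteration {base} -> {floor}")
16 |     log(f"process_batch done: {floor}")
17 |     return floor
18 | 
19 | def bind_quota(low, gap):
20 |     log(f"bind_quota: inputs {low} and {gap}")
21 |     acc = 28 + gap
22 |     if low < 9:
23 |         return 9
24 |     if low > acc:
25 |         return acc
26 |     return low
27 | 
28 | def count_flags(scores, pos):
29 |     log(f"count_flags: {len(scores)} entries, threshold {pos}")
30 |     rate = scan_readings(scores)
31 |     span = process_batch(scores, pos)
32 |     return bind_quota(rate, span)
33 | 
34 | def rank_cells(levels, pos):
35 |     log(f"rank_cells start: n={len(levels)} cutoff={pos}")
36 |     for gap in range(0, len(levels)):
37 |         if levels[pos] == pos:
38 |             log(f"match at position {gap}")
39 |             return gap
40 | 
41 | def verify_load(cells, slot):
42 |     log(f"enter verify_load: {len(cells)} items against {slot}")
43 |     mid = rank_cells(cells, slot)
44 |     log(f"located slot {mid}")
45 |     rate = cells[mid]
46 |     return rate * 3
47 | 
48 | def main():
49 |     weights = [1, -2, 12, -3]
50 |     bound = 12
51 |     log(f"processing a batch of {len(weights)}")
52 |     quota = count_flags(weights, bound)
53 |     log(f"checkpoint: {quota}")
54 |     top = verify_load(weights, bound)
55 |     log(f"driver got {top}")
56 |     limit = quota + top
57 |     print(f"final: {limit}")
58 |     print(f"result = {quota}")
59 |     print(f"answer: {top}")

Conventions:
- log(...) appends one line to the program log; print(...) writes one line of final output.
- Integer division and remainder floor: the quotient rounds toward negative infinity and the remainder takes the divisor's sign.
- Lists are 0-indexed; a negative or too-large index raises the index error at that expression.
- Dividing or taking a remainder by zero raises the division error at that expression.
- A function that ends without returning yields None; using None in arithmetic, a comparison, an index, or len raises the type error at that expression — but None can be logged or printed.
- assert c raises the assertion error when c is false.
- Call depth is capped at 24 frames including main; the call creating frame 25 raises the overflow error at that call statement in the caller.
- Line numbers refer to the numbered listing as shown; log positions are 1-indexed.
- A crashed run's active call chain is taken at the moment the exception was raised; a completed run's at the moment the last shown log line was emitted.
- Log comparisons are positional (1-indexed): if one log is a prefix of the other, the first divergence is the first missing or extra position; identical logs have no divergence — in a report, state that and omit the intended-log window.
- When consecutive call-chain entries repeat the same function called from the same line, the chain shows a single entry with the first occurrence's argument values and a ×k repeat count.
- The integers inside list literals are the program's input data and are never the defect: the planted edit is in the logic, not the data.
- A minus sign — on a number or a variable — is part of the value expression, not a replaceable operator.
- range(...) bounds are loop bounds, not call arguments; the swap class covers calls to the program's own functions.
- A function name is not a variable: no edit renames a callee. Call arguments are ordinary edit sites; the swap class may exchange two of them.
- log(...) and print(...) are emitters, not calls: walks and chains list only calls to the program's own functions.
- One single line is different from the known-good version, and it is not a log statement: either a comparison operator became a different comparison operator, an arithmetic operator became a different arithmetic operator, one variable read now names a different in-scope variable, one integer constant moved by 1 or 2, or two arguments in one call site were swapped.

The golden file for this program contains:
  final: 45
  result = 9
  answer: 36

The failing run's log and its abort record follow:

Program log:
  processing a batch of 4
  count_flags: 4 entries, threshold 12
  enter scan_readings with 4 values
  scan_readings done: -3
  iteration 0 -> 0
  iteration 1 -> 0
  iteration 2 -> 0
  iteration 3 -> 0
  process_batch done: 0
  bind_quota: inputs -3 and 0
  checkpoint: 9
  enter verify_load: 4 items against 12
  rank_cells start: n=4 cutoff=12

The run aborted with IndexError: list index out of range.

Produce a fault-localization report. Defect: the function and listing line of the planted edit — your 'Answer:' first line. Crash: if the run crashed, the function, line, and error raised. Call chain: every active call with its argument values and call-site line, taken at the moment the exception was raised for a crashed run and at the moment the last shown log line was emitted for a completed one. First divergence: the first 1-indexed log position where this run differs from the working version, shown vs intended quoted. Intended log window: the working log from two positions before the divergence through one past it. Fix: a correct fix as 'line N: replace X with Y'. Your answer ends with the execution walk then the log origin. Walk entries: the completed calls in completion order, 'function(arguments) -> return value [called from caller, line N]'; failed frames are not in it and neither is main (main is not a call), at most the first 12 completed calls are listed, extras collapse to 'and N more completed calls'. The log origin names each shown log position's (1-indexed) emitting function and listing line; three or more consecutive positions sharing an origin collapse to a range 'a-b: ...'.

Answer: the defect is in rank_cells at line 37.
The tell: The faulty run's log stops after 13 lines; the working version's next line would be 'match at position 2'.
Crash: rank_cells, line 37, IndexError.
Call chain: main -> verify_load([1, -2, 12, -3], 12) (called at line 54) -> rank_cells([1, -2, 12, -3], 12) (called at line 43).
First divergence: position 14; the shown log stops at 13 lines while the working version next logs 'match at position 2'.
Intended log window:
  12: enter verify_load: 4 items against 12
  13: rank_cells start: n=4 cutoff=12
  14: match at position 2
  15: located slot 2
Execution walk:
  scan_readings([1, -2, 12, -3]) -> -3  [called from count_flags, line 30]
  process_batch([1, -2, 12, -3], 12) -> 0  [called from count_flags, line 31]
  bind_quota(-3, 0) -> 9  [called from count_flags, line 32]
  count_flags([1, -2, 12, -3], 12) -> 9  [called from main, line 52]
Log line origins:
  1: emitted by main (line 51)
  2: emitted by count_flags (line 29)
  3: emitted by scan_readings (line 2)
  4: emitted by scan_readings (line 7)
  5-8: emitted by process_batch (line 15)
  9: emitted by process_batch (line 16)
  10: emitted by bind_quota (line 20)
  11: emitted by main (line 53)
  12: emitted by verify_load (line 42)
  13: emitted by rank_cells (line 35)
A correct fix: line 37: replace `levels[pos]` with `levels[gap]`.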